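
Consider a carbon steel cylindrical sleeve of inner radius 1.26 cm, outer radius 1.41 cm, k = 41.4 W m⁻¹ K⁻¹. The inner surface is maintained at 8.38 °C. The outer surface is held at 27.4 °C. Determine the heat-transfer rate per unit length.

Q' = 2πk·ΔT/ln(r₂/r₁) = 2π × 41.4 × 19.02 / ln(0.0141/0.0126) = 44000 W/m

Q' = 44.0 kW/m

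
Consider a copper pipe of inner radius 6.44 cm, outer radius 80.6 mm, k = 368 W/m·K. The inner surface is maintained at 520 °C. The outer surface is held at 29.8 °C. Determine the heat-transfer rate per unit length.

Q' = 5.05×10^6 W/m

Q' = 2πk·ΔT/ln(r₂/r₁) = 2π × 368 × 490.2 / ln(0.0806/0.0644) = 5.05×10^6 W/m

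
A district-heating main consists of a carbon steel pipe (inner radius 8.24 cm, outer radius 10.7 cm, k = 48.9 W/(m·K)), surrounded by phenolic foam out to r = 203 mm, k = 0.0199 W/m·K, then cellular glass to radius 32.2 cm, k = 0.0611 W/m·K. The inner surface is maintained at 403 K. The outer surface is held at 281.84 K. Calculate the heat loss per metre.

Q' = 19.2 W/m

Treat each layer as a resistance in series:
  R'_carbon steel = ln(0.107/0.0824)/(2πk) = 0.2612/(2π·48.9) = 8.503×10^-4 m·K/W
  R'_phenolic foam = ln(0.203/0.107)/(2πk) = 0.6404/(2π·0.0199) = 5.122 m·K/W
  R'_cellular glass = ln(0.322/0.203)/(2πk) = 0.4613/(2π·0.0611) = 1.202 m·K/W
ΣR = 8.503×10^-4 + 5.122 + 1.202 = 6.325 m·K/W
Q' = ΔT/ΣR = (403 K − 281.84 K)/6.325 = 19.2 W/m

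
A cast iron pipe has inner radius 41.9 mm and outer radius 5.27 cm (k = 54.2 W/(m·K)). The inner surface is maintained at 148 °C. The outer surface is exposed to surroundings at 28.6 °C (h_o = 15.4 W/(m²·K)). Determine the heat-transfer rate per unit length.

Series thermal resistances, inner to outer:
  R'_cast iron = ln(0.0527/0.0419)/(2πk) = 0.2293/(2π·54.2) = 6.734×10^-4 m·K/W
  R'_conv,out = 1/(2πr h) = 1/(2π·0.0527·15.4) = 0.1961 m·K/W
ΣR = 6.734×10^-4 + 0.1961 = 0.1968 m·K/W
Q' = ΔT/ΣR = (148 °C − 28.6 °C)/0.1968 = 607 W/m

Q' = 607 W/m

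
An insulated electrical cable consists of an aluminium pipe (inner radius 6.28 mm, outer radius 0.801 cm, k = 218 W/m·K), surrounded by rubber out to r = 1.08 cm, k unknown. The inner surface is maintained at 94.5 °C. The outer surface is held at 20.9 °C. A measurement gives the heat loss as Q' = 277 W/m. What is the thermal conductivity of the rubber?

k = 0.179 W/m·K

ΣR = ΔT/Q' = |94.5 − 20.9|/277 = 0.2657 m·K/W
Known resistances:
  R'_aluminium = ln(0.00801/0.00628)/(2πk) = 0.2433/(2π·218) = 1.776×10^-4 m·K/W
R_rubber = ΣR − ΣR_known = 0.2657 − 1.776×10^-4 = 0.2655 m·K/W
ln(r₂/r₁)/(2πk) = 0.2655 ⇒ k = 0.2989/(2π·0.2655) = 0.179 W/m·K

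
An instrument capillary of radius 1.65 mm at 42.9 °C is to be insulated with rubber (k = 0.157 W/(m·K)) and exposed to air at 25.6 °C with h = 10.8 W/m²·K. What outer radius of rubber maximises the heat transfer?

r_cr = 1.45 cm

For a cylinder, r_cr = k_ins/h = 0.157/10.8 = 0.0145 m = 1.45 cm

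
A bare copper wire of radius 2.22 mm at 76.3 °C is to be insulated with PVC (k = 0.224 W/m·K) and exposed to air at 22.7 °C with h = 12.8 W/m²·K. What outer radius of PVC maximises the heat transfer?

For a cylinder, r_cr = k_ins/h = 0.224/12.8 = 0.0175 m = 1.75 cm

r_cr = 1.75 cm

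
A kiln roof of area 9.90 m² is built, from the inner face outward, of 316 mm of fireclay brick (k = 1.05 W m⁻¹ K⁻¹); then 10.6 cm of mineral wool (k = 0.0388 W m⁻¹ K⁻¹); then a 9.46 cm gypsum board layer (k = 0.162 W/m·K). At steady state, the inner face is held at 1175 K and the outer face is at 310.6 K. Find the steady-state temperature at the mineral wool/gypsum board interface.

T = 450 K

Resistance network (inner→outer):
  R_fireclay brick = L/(kA) = 0.316/(1.05·9.90) = 0.03040 K/W
  R_mineral wool = L/(kA) = 0.106/(0.0388·9.90) = 0.2760 K/W
  R_gypsum board = L/(kA) = 0.0946/(0.162·9.90) = 0.05898 K/W
ΣR = 0.03040 + 0.2760 + 0.05898 = 0.3654 K/W
Q = ΔT/ΣR = (1175 K − 310.6 K)/0.3654 = 2366 W
From the inner boundary to the mineral wool/gypsum board interface, ΣR_partial = 0.3064 K/W.
T_interface = T_in − Q·ΣR_partial = 1175 K − (2366)(0.3064) = 450 K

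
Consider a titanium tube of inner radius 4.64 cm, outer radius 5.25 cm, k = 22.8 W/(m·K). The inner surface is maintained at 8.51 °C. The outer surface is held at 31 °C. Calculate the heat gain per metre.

Q' = 2πk·ΔT/ln(r₂/r₁) = 2π × 22.8 × 22.49 / ln(0.0525/0.0464) = 26100 W/m

Q' = 26.1 kW/m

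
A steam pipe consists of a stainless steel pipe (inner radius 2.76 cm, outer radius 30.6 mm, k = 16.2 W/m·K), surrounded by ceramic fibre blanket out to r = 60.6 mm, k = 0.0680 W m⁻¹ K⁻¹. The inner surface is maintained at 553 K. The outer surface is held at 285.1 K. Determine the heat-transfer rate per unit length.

Series thermal resistances, inner to outer:
  R'_stainless steel = ln(0.0306/0.0276)/(2πk) = 0.1032/(2π·16.2) = 0.001014 m·K/W
  R'_ceramic fibre blanket = ln(0.0606/0.0306)/(2πk) = 0.6833/(2π·0.0680) = 1.599 m·K/W
ΣR = 0.001014 + 1.599 = 1.600 m·K/W
Q' = ΔT/ΣR = (553 K − 285.1 K)/1.600 = 167 W/m

Q' = 167 W/m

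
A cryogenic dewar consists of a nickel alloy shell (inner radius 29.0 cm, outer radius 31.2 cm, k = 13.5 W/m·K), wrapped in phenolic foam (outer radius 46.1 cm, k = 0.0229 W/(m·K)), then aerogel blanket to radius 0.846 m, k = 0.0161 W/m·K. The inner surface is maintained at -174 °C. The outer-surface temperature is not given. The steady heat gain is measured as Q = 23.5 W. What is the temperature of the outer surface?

Sum the resistances:
  R_nickel alloy = (1/0.290 − 1/0.312)/(4πk) = 0.2431/(4π·13.5) = 0.001433 K/W
  R_phenolic foam = (1/0.312 − 1/0.461)/(4πk) = 1.036/(4π·0.0229) = 3.600 K/W
  R_aerogel blanket = (1/0.461 − 1/0.846)/(4πk) = 0.9872/(4π·0.0161) = 4.879 K/W
ΣR = 8.481 K/W
ΔT = Q·ΣR = 23.5 × 8.481 = 199.3 K
Heat flows inward, so T_out = T_in + ΔT = -174 + 199.3 = 25.3 °C

T_out = 25.3 °C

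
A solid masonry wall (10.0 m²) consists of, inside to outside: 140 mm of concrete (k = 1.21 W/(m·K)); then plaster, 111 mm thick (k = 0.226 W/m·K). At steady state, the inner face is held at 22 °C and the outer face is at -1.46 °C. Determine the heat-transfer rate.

Q = 387 W

Resistance network (inner→outer):
  R_concrete = L/(kA) = 0.140/(1.21·10.0) = 0.01157 K/W
  R_plaster = L/(kA) = 0.111/(0.226·10.0) = 0.04912 K/W
ΣR = 0.01157 + 0.04912 = 0.06069 K/W
Q = ΔT/ΣR = (22 °C − -1.46 °C)/0.06069 = 387 W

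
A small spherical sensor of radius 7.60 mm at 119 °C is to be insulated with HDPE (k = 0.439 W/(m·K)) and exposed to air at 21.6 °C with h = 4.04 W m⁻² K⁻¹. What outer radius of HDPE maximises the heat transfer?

For a sphere, r_cr = 2k_ins/h = 2·0.439/4.04 = 0.217 m = 21.7 cm

r_cr = 21.7 cm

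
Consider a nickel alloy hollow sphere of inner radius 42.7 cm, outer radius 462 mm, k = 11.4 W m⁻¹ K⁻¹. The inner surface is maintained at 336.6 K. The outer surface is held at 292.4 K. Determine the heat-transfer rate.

Q = 35.7 kW

Q = 4πk·ΔT/(1/r₁ − 1/r₂) = 4π × 11.4 × 44.2 / (1/0.427 − 1/0.462) = 35700 W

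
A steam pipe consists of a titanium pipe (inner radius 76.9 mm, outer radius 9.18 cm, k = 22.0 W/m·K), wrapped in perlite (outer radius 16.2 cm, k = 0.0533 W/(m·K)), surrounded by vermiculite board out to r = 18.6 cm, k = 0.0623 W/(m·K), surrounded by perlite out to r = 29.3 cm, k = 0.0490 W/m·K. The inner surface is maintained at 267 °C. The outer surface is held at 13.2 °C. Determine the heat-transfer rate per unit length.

Series thermal resistances, inner to outer:
  R'_titanium = ln(0.0918/0.0769)/(2πk) = 0.1771/(2π·22.0) = 0.001281 m·K/W
  R'_perlite = ln(0.162/0.0918)/(2πk) = 0.5680/(2π·0.0533) = 1.696 m·K/W
  R'_vermiculite board = ln(0.186/0.162)/(2πk) = 0.1382/(2π·0.0623) = 0.3529 m·K/W
  R'_perlite = ln(0.293/0.186)/(2πk) = 0.4544/(2π·0.0490) = 1.476 m·K/W
ΣR = 0.001281 + 1.696 + 0.3529 + 1.476 = 3.526 m·K/W
Q' = ΔT/ΣR = (267 °C − 13.2 °C)/3.526 = 72.0 W/m

Q' = 72.0 W/m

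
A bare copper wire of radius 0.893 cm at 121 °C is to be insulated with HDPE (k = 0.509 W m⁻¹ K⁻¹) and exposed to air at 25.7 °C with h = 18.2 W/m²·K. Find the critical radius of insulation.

For a cylinder, r_cr = k_ins/h = 0.509/18.2 = 0.0280 m = 2.80 cm

r_cr = 2.80 cm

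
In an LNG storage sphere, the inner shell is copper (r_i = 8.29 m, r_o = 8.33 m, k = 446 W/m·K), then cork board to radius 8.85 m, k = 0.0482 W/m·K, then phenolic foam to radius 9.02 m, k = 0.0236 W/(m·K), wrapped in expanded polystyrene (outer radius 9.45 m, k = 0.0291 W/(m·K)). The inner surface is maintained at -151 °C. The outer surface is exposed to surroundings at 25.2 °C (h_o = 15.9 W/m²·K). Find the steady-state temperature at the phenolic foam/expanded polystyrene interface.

T = -49.5 °C

Resistance network (inner→outer):
  R_copper = (1/8.29 − 1/8.33)/(4πk) = 5.792×10^-4/(4π·446) = 1.034×10^-7 K/W
  R_cork board = (1/8.33 − 1/8.85)/(4πk) = 0.007054/(4π·0.0482) = 0.01165 K/W
  R_phenolic foam = (1/8.85 − 1/9.02)/(4πk) = 0.002130/(4π·0.0236) = 0.007181 K/W
  R_expanded polystyrene = (1/9.02 − 1/9.45)/(4πk) = 0.005045/(4π·0.0291) = 0.01380 K/W
  R_conv,out = 1/(4πr²h) = 1/(4π·9.45²·15.9) = 5.604×10^-5 K/W
ΣR = 1.034×10^-7 + 0.01165 + 0.007181 + 0.01380 + 5.604×10^-5 = 0.03269 K/W
Q = ΔT/ΣR = (-151 °C − 25.2 °C)/0.03269 = -5390 W
From the inner boundary to the phenolic foam/expanded polystyrene interface, ΣR_partial = 0.01883 K/W.
T_interface = T_in − Q·ΣR_partial = -151 °C − (-5390)(0.01883) = -49.5 °C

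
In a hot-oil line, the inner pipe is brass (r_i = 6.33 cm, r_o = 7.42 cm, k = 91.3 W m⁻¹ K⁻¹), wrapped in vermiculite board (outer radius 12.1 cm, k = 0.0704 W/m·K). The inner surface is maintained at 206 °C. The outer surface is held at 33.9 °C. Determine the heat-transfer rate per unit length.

Q' = 156 W/m

Treat each layer as a resistance in series:
  R'_brass = ln(0.0742/0.0633)/(2πk) = 0.1589/(2π·91.3) = 2.770×10^-4 m·K/W
  R'_vermiculite board = ln(0.121/0.0742)/(2πk) = 0.4890/(2π·0.0704) = 1.106 m·K/W
ΣR = 2.770×10^-4 + 1.106 = 1.106 m·K/W
Q' = ΔT/ΣR = (206 °C − 33.9 °C)/1.106 = 156 W/m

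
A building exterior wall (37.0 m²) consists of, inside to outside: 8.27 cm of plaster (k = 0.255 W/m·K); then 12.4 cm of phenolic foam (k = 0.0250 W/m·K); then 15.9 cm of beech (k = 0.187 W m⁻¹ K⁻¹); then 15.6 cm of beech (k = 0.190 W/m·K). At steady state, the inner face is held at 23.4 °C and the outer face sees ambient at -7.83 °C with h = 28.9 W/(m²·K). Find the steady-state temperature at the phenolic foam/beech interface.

T = -0.21 °C

Series thermal resistances, inner to outer:
  R_plaster = L/(kA) = 0.0827/(0.255·37.0) = 0.008765 K/W
  R_phenolic foam = L/(kA) = 0.124/(0.0250·37.0) = 0.1341 K/W
  R_beech = L/(kA) = 0.159/(0.187·37.0) = 0.02298 K/W
  R_beech = L/(kA) = 0.156/(0.190·37.0) = 0.02219 K/W
  R_conv,out = 1/(hA) = 1/(28.9·37.0) = 9.352×10^-4 K/W
ΣR = 0.008765 + 0.1341 + 0.02298 + 0.02219 + 9.352×10^-4 = 0.1890 K/W
Q = ΔT/ΣR = (23.4 °C − -7.83 °C)/0.1890 = 165.2 W
From the inner boundary to the phenolic foam/beech interface, ΣR_partial = 0.1429 K/W.
T_interface = T_in − Q·ΣR_partial = 23.4 °C − (165.2)(0.1429) = -0.21 °C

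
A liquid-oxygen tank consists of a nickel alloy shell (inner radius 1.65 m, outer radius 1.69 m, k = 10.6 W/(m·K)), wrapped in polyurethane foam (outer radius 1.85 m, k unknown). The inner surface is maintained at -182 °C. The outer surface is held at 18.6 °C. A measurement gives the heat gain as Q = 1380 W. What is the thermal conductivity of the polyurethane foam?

k = 0.0280 W/m·K

ΣR = ΔT/Q = |-182 − 18.6|/1380 = 0.1454 K/W
Known resistances:
  R_nickel alloy = (1/1.65 − 1/1.69)/(4πk) = 0.01434/(4π·10.6) = 1.077×10^-4 K/W
R_polyurethane foam = ΣR − ΣR_known = 0.1454 − 1.077×10^-4 = 0.1453 K/W
(1/r₁−1/r₂)/(4πk) = 0.1453 ⇒ k = 0.05118/(4π·0.1453) = 0.0280 W/m·K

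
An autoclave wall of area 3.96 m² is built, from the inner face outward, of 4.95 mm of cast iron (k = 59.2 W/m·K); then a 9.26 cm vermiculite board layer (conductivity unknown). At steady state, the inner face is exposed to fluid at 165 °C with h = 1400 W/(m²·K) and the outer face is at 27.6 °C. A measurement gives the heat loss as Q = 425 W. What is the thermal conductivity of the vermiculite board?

k = 0.0724 W/m·K

ΣR = ΔT/Q = |165 − 27.6|/425 = 0.3233 K/W
Known resistances:
  R_conv,in = 1/(hA) = 1/(1400·3.96) = 1.804×10^-4 K/W
  R_cast iron = L/(kA) = 0.00495/(59.2·3.96) = 2.111×10^-5 K/W
R_vermiculite board = ΣR − ΣR_known = 0.3233 − 2.015×10^-4 = 0.3231 K/W
L/(kA) = 0.3231 ⇒ k = 0.0926/(0.3231·3.96) = 0.0724 W/m·K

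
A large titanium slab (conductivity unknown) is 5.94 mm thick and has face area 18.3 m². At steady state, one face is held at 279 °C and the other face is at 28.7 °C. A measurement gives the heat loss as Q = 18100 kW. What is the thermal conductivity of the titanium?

ΣR = ΔT/Q = |279 − 28.7|/1.81×10^7 = 1.383×10^-5 K/W
L/(kA) = 1.383×10^-5 ⇒ k = 0.00594/(1.383×10^-5·18.3) = 23.5 W/m·K

k = 23.5 W/m·K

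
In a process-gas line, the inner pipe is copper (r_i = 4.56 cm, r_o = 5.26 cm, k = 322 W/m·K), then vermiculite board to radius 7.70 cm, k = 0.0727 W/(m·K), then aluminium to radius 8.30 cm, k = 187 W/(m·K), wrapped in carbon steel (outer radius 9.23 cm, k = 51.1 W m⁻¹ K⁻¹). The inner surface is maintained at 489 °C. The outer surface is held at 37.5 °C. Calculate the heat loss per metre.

Q' = 541 W/m

Treat each layer as a resistance in series:
  R'_copper = ln(0.0526/0.0456)/(2πk) = 0.1428/(2π·322) = 7.059×10^-5 m·K/W
  R'_vermiculite board = ln(0.0770/0.0526)/(2πk) = 0.3811/(2π·0.0727) = 0.8343 m·K/W
  R'_aluminium = ln(0.0830/0.0770)/(2πk) = 0.07504/(2π·187) = 6.386×10^-5 m·K/W
  R'_carbon steel = ln(0.0923/0.0830)/(2πk) = 0.1062/(2π·51.1) = 3.308×10^-4 m·K/W
ΣR = 7.059×10^-5 + 0.8343 + 6.386×10^-5 + 3.308×10^-4 = 0.8348 m·K/W
Q' = ΔT/ΣR = (489 °C − 37.5 °C)/0.8348 = 541 W/m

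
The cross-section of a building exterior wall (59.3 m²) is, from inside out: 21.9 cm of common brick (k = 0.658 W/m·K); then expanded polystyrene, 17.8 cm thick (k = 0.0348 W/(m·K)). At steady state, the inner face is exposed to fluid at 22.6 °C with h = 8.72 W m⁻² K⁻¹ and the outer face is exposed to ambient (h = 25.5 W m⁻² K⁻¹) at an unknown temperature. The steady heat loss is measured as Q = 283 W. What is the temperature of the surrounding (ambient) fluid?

Series resistances:
  R_conv,in = 1/(hA) = 1/(8.72·59.3) = 0.001934 K/W
  R_common brick = L/(kA) = 0.219/(0.658·59.3) = 0.005613 K/W
  R_expanded polystyrene = L/(kA) = 0.178/(0.0348·59.3) = 0.08626 K/W
  R_conv,out = 1/(hA) = 1/(25.5·59.3) = 6.613×10^-4 K/W
ΣR = 0.09446 K/W
ΔT = Q·ΣR = 283 × 0.09446 = 26.73 K
Heat flows outward, so T_out = T_in − ΔT = 22.6 − 26.73 = -4.13 °C

T_out = -4.13 °C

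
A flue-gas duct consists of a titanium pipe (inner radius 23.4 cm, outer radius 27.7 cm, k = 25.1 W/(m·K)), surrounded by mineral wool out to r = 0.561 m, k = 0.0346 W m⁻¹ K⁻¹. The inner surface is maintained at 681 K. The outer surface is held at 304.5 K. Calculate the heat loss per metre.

Q' = 116 W/m

Resistance network (inner→outer):
  R'_titanium = ln(0.277/0.234)/(2πk) = 0.1687/(2π·25.1) = 0.001070 m·K/W
  R'_mineral wool = ln(0.561/0.277)/(2πk) = 0.7057/(2π·0.0346) = 3.246 m·K/W
ΣR = 0.001070 + 3.246 = 3.247 m·K/W
Q' = ΔT/ΣR = (681 K − 304.5 K)/3.247 = 116 W/m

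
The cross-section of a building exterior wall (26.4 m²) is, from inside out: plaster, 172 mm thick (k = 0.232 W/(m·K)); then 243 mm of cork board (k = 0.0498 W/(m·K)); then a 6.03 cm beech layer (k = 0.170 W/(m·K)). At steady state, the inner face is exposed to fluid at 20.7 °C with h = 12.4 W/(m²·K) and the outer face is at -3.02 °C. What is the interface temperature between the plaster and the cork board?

Series thermal resistances, inner to outer:
  R_conv,in = 1/(hA) = 1/(12.4·26.4) = 0.003055 K/W
  R_plaster = L/(kA) = 0.172/(0.232·26.4) = 0.02808 K/W
  R_cork board = L/(kA) = 0.243/(0.0498·26.4) = 0.1848 K/W
  R_beech = L/(kA) = 0.0603/(0.170·26.4) = 0.01344 K/W
ΣR = 0.003055 + 0.02808 + 0.1848 + 0.01344 = 0.2294 K/W
Q = ΔT/ΣR = (20.7 °C − -3.02 °C)/0.2294 = 103.4 W
From the inner boundary to the plaster/cork board interface, ΣR_partial = 0.03113 K/W.
T_interface = T_in − Q·ΣR_partial = 20.7 °C − (103.4)(0.03113) = 17.5 °C

T = 17.5 °C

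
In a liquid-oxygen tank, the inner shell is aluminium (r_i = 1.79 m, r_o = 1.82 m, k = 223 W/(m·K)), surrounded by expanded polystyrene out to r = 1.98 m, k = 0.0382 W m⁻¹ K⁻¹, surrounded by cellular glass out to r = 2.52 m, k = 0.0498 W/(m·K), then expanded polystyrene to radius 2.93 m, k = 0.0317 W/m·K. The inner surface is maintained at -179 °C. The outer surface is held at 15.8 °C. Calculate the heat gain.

Resistance network (inner→outer):
  R_aluminium = (1/1.79 − 1/1.82)/(4πk) = 0.009209/(4π·223) = 3.286×10^-6 K/W
  R_expanded polystyrene = (1/1.82 − 1/1.98)/(4πk) = 0.04440/(4π·0.0382) = 0.09249 K/W
  R_cellular glass = (1/1.98 − 1/2.52)/(4πk) = 0.1082/(4π·0.0498) = 0.1729 K/W
  R_expanded polystyrene = (1/2.52 − 1/2.93)/(4πk) = 0.05553/(4π·0.0317) = 0.1394 K/W
ΣR = 3.286×10^-6 + 0.09249 + 0.1729 + 0.1394 = 0.4048 K/W
Q = ΔT/ΣR = (-179 °C − 15.8 °C)/0.4048 = -481 W
(Negative Q ⇒ heat flows inward; heat gain = 481 W.)

Q = 481 W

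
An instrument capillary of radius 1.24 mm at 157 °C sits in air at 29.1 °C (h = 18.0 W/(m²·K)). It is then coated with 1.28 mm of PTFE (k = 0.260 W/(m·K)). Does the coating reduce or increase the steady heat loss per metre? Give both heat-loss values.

Critical radius for a cylinder: r_cr = k/h = 0.0144 m = 1.44 cm.
Outer radius after coating: r₂ = 0.00124 + 0.00128 = 0.00252 m.
Since r₁ < r_cr and r₂ ≤ r_cr, the coating moves toward the maximum at r_cr — heat loss rises.
Bare: R = 1/(2πr₁h) = 7.131 m·K/W; Q = 127.9/7.131 = 17.9 W/m.
Coated: R = R_cond + R_conv = 3.943 m·K/W; Q = 127.9/3.943 = 32.4 W/m.

increases: 17.9 → 32.4 W/m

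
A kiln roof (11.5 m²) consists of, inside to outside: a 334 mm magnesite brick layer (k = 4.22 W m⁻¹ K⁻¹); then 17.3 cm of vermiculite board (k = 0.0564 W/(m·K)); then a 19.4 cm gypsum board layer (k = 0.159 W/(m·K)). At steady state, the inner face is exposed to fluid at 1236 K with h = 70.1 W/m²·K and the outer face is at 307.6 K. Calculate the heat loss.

Q = 2440 W

Resistance network (inner→outer):
  R_conv,in = 1/(hA) = 1/(70.1·11.5) = 0.001240 K/W
  R_magnesite brick = L/(kA) = 0.334/(4.22·11.5) = 0.006882 K/W
  R_vermiculite board = L/(kA) = 0.173/(0.0564·11.5) = 0.2667 K/W
  R_gypsum board = L/(kA) = 0.194/(0.159·11.5) = 0.1061 K/W
ΣR = 0.001240 + 0.006882 + 0.2667 + 0.1061 = 0.3809 K/W
Q = ΔT/ΣR = (1236 K − 307.6 K)/0.3809 = 2440 W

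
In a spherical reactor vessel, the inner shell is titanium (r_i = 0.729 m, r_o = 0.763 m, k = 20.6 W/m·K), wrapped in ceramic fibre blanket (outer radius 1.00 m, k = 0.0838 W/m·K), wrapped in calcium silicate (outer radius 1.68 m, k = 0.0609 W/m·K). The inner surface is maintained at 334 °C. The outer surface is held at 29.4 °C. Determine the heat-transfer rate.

Q = 370 W

Treat each layer as a resistance in series:
  R_titanium = (1/0.729 − 1/0.763)/(4πk) = 0.06113/(4π·20.6) = 2.361×10^-4 K/W
  R_ceramic fibre blanket = (1/0.763 − 1/1.00)/(4πk) = 0.3106/(4π·0.0838) = 0.2950 K/W
  R_calcium silicate = (1/1.00 − 1/1.68)/(4πk) = 0.4048/(4π·0.0609) = 0.5289 K/W
ΣR = 2.361×10^-4 + 0.2950 + 0.5289 = 0.8241 K/W
Q = ΔT/ΣR = (334 °C − 29.4 °C)/0.8241 = 370 W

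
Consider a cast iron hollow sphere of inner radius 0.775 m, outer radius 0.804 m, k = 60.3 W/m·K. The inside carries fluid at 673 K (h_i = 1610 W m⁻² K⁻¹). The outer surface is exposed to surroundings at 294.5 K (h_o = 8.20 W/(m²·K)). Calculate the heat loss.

Q = 25.0 kW

Treat each layer as a resistance in series:
  R_conv,in = 1/(4πr²h) = 1/(4π·0.775²·1610) = 8.229×10^-5 K/W
  R_cast iron = (1/0.775 − 1/0.804)/(4πk) = 0.04654/(4π·60.3) = 6.142×10^-5 K/W
  R_conv,out = 1/(4πr²h) = 1/(4π·0.804²·8.20) = 0.01501 K/W
ΣR = 8.229×10^-5 + 6.142×10^-5 + 0.01501 = 0.01515 K/W
Q = ΔT/ΣR = (673 K − 294.5 K)/0.01515 = 25000 W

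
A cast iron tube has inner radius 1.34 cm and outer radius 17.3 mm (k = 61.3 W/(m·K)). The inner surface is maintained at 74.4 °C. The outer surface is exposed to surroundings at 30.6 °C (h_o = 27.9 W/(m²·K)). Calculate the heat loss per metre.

Resistance network (inner→outer):
  R'_cast iron = ln(0.0173/0.0134)/(2πk) = 0.2555/(2π·61.3) = 6.632×10^-4 m·K/W
  R'_conv,out = 1/(2πr h) = 1/(2π·0.0173·27.9) = 0.3297 m·K/W
ΣR = 6.632×10^-4 + 0.3297 = 0.3304 m·K/W
Q' = ΔT/ΣR = (74.4 °C − 30.6 °C)/0.3304 = 133 W/m

Q' = 133 W/m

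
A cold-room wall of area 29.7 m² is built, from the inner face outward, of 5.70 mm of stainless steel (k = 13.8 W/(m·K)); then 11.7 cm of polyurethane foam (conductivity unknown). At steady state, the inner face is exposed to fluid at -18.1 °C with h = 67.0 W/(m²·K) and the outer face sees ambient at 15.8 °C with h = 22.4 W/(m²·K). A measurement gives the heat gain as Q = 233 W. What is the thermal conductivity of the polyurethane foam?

ΣR = ΔT/Q = |-18.1 − 15.8|/233 = 0.1455 K/W
Known resistances:
  R_conv,in = 1/(hA) = 1/(67.0·29.7) = 5.025×10^-4 K/W
  R_stainless steel = L/(kA) = 0.00570/(13.8·29.7) = 1.391×10^-5 K/W
  R_conv,out = 1/(hA) = 1/(22.4·29.7) = 0.001503 K/W
R_polyurethane foam = ΣR − ΣR_known = 0.1455 − 0.002019 = 0.1435 K/W
L/(kA) = 0.1435 ⇒ k = 0.117/(0.1435·29.7) = 0.0275 W/m·K

k = 0.0275 W/m·K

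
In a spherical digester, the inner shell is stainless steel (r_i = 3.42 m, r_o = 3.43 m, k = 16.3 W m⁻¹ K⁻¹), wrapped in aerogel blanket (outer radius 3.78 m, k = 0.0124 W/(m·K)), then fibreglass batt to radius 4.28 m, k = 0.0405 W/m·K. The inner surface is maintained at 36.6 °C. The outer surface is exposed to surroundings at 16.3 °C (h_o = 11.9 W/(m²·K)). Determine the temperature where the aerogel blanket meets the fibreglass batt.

T = 21.6 °C

Resistance network (inner→outer):
  R_stainless steel = (1/3.42 − 1/3.43)/(4πk) = 8.525×10^-4/(4π·16.3) = 4.162×10^-6 K/W
  R_aerogel blanket = (1/3.43 − 1/3.78)/(4πk) = 0.02699/(4π·0.0124) = 0.1732 K/W
  R_fibreglass batt = (1/3.78 − 1/4.28)/(4πk) = 0.03091/(4π·0.0405) = 0.06073 K/W
  R_conv,out = 1/(4πr²h) = 1/(4π·4.28²·11.9) = 3.651×10^-4 K/W
ΣR = 4.162×10^-6 + 0.1732 + 0.06073 + 3.651×10^-4 = 0.2343 K/W
Q = ΔT/ΣR = (36.6 °C − 16.3 °C)/0.2343 = 86.64 W
From the inner boundary to the aerogel blanket/fibreglass batt interface, ΣR_partial = 0.1732 K/W.
T_interface = T_in − Q·ΣR_partial = 36.6 °C − (86.64)(0.1732) = 21.6 °C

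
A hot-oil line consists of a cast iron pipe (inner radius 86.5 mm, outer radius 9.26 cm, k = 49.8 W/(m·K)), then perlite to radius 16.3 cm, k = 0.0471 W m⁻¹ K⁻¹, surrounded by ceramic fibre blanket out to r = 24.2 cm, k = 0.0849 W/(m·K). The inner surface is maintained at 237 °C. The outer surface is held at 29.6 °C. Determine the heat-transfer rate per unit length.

Q' = 78.2 W/m

Resistance network (inner→outer):
  R'_cast iron = ln(0.0926/0.0865)/(2πk) = 0.06814/(2π·49.8) = 2.178×10^-4 m·K/W
  R'_perlite = ln(0.163/0.0926)/(2πk) = 0.5655/(2π·0.0471) = 1.911 m·K/W
  R'_ceramic fibre blanket = ln(0.242/0.163)/(2πk) = 0.3952/(2π·0.0849) = 0.7408 m·K/W
ΣR = 2.178×10^-4 + 1.911 + 0.7408 = 2.652 m·K/W
Q' = ΔT/ΣR = (237 °C − 29.6 °C)/2.652 = 78.2 W/m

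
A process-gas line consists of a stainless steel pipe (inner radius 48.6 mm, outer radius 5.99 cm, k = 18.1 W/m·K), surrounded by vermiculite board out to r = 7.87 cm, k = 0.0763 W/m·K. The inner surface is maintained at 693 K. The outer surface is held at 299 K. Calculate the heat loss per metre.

Q' = 690 W/m

Treat each layer as a resistance in series:
  R'_stainless steel = ln(0.0599/0.0486)/(2πk) = 0.2091/(2π·18.1) = 0.001838 m·K/W
  R'_vermiculite board = ln(0.0787/0.0599)/(2πk) = 0.2730/(2π·0.0763) = 0.5694 m·K/W
ΣR = 0.001838 + 0.5694 = 0.5712 m·K/W
Q' = ΔT/ΣR = (693 K − 299 K)/0.5712 = 690 W/m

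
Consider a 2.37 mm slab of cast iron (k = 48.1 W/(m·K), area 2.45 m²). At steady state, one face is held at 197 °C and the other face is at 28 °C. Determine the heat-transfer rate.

Q = kA·ΔT/L = 48.1 × 2.45 × |197 °C − 28 °C| / 0.00237 = 8.40×10^6 W

Q = 8.40×10^6 W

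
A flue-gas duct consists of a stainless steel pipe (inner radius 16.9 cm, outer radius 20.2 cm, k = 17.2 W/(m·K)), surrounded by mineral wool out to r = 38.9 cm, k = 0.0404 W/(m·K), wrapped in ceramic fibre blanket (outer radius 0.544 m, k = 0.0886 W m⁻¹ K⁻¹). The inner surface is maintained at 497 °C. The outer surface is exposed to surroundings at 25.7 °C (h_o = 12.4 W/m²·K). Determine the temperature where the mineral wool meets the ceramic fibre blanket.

Series thermal resistances, inner to outer:
  R'_stainless steel = ln(0.202/0.169)/(2πk) = 0.1784/(2π·17.2) = 0.001650 m·K/W
  R'_mineral wool = ln(0.389/0.202)/(2πk) = 0.6553/(2π·0.0404) = 2.582 m·K/W
  R'_ceramic fibre blanket = ln(0.544/0.389)/(2πk) = 0.3354/(2π·0.0886) = 0.6024 m·K/W
  R'_conv,out = 1/(2πr h) = 1/(2π·0.544·12.4) = 0.02359 m·K/W
ΣR = 0.001650 + 2.582 + 0.6024 + 0.02359 = 3.210 m·K/W
Q' = ΔT/ΣR = (497 °C − 25.7 °C)/3.210 = 146.8 W/m
From the inner boundary to the mineral wool/ceramic fibre blanket interface, ΣR_partial = 2.584 m·K/W.
T_interface = T_in − Q'·ΣR_partial = 497 °C − (146.8)(2.584) = 118 °C

T = 118 °C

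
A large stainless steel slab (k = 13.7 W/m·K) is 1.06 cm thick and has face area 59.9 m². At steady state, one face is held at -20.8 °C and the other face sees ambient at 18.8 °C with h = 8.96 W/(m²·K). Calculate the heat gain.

Q = 21.1 kW

Resistance network (inner→outer):
  R_stainless steel = L/(kA) = 0.0106/(13.7·59.9) = 1.292×10^-5 K/W
  R_conv,out = 1/(hA) = 1/(8.96·59.9) = 0.001863 K/W
ΣR = 1.292×10^-5 + 0.001863 = 0.001876 K/W
Q = ΔT/ΣR = (-20.8 °C − 18.8 °C)/0.001876 = -21100 W
(Negative Q ⇒ heat flows inward; heat gain = 21100 W.)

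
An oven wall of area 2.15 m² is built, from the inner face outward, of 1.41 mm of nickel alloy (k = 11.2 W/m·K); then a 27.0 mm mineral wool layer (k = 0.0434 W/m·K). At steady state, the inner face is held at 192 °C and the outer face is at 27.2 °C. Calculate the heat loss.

Treat each layer as a resistance in series:
  R_nickel alloy = L/(kA) = 0.00141/(11.2·2.15) = 5.855×10^-5 K/W
  R_mineral wool = L/(kA) = 0.0270/(0.0434·2.15) = 0.2894 K/W
ΣR = 5.855×10^-5 + 0.2894 = 0.2895 K/W
Q = ΔT/ΣR = (192 °C − 27.2 °C)/0.2895 = 569 W

Q = 569 W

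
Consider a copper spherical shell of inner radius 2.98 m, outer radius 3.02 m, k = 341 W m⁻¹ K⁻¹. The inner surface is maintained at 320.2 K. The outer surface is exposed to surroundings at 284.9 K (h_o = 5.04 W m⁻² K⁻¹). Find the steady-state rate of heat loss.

Q = 20.4 kW

Series thermal resistances, inner to outer:
  R_copper = (1/2.98 − 1/3.02)/(4πk) = 0.004445/(4π·341) = 1.037×10^-6 K/W
  R_conv,out = 1/(4πr²h) = 1/(4π·3.02²·5.04) = 0.001731 K/W
ΣR = 1.037×10^-6 + 0.001731 = 0.001732 K/W
Q = ΔT/ΣR = (320.2 K − 284.9 K)/0.001732 = 20400 W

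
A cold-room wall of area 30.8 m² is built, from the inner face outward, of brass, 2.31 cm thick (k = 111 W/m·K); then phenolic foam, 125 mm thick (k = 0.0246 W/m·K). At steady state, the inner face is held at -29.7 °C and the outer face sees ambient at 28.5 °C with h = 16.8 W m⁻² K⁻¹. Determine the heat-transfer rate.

Series thermal resistances, inner to outer:
  R_brass = L/(kA) = 0.0231/(111·30.8) = 6.757×10^-6 K/W
  R_phenolic foam = L/(kA) = 0.125/(0.0246·30.8) = 0.1650 K/W
  R_conv,out = 1/(hA) = 1/(16.8·30.8) = 0.001933 K/W
ΣR = 6.757×10^-6 + 0.1650 + 0.001933 = 0.1669 K/W
Q = ΔT/ΣR = (-29.7 °C − 28.5 °C)/0.1669 = -349 W
(Negative Q ⇒ heat flows inward; heat gain = 349 W.)

Q = 349 W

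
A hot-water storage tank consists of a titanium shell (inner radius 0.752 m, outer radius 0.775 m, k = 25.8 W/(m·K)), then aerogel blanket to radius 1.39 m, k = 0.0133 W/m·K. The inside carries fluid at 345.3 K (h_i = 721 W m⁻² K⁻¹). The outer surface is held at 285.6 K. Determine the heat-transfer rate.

Treat each layer as a resistance in series:
  R_conv,in = 1/(4πr²h) = 1/(4π·0.752²·721) = 1.952×10^-4 K/W
  R_titanium = (1/0.752 − 1/0.775)/(4πk) = 0.03946/(4π·25.8) = 1.217×10^-4 K/W
  R_aerogel blanket = (1/0.775 − 1/1.39)/(4πk) = 0.5709/(4π·0.0133) = 3.416 K/W
ΣR = 1.952×10^-4 + 1.217×10^-4 + 3.416 = 3.416 K/W
Q = ΔT/ΣR = (345.3 K − 285.6 K)/3.416 = 17.5 W

Q = 17.5 W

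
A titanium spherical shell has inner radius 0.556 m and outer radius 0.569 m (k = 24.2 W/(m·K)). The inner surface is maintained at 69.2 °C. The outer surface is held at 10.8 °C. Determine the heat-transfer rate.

Q = 432 kW

Q = 4πk·ΔT/(1/r₁ − 1/r₂) = 4π × 24.2 × 58.4 / (1/0.556 − 1/0.569) = 4.32×10^5 W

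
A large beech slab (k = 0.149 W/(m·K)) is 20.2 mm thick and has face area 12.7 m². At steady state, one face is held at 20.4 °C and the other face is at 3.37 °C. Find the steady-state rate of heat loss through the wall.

Q = 1600 W

Q = kA·ΔT/L = 0.149 × 12.7 × |20.4 °C − 3.37 °C| / 0.0202 = 1600 W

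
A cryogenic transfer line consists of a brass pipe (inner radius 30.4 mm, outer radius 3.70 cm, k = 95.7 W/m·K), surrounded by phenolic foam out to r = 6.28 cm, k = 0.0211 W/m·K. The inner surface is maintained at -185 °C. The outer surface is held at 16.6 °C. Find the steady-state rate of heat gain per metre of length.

Treat each layer as a resistance in series:
  R'_brass = ln(0.0370/0.0304)/(2πk) = 0.1965/(2π·95.7) = 3.268×10^-4 m·K/W
  R'_phenolic foam = ln(0.0628/0.0370)/(2πk) = 0.5290/(2π·0.0211) = 3.990 m·K/W
ΣR = 3.268×10^-4 + 3.990 = 3.990 m·K/W
Q' = ΔT/ΣR = (-185 °C − 16.6 °C)/3.990 = -50.5 W/m
(Negative Q' ⇒ heat flows inward; heat gain = 50.5 W/m.)

Q' = 50.5 W/m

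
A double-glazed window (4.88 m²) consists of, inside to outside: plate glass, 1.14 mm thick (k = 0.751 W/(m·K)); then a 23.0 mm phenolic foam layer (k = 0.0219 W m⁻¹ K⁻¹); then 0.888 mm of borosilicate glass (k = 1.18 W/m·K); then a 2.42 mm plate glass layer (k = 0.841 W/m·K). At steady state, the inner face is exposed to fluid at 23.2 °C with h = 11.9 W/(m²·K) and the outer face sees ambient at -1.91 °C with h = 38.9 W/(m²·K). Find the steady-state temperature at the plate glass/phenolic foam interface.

Series thermal resistances, inner to outer:
  R_conv,in = 1/(hA) = 1/(11.9·4.88) = 0.01722 K/W
  R_plate glass = L/(kA) = 0.00114/(0.751·4.88) = 3.111×10^-4 K/W
  R_phenolic foam = L/(kA) = 0.0230/(0.0219·4.88) = 0.2152 K/W
  R_borosilicate glass = L/(kA) = 8.88×10^-4/(1.18·4.88) = 1.542×10^-4 K/W
  R_plate glass = L/(kA) = 0.00242/(0.841·4.88) = 5.897×10^-4 K/W
  R_conv,out = 1/(hA) = 1/(38.9·4.88) = 0.005268 K/W
ΣR = 0.01722 + 3.111×10^-4 + 0.2152 + 1.542×10^-4 + 5.897×10^-4 + 0.005268 = 0.2387 K/W
Q = ΔT/ΣR = (23.2 °C − -1.91 °C)/0.2387 = 105.2 W
From the inner boundary to the plate glass/phenolic foam interface, ΣR_partial = 0.01753 K/W.
T_interface = T_in − Q·ΣR_partial = 23.2 °C − (105.2)(0.01753) = 21.4 °C

T = 21.4 °C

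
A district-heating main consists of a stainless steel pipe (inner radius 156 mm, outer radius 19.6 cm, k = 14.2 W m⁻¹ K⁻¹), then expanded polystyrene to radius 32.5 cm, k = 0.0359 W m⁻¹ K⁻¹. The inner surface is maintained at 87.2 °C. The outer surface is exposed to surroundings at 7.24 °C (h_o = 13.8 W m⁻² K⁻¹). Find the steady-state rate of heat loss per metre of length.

Q' = 35.1 W/m

Resistance network (inner→outer):
  R'_stainless steel = ln(0.196/0.156)/(2πk) = 0.2283/(2π·14.2) = 0.002558 m·K/W
  R'_expanded polystyrene = ln(0.325/0.196)/(2πk) = 0.5057/(2π·0.0359) = 2.242 m·K/W
  R'_conv,out = 1/(2πr h) = 1/(2π·0.325·13.8) = 0.03549 m·K/W
ΣR = 0.002558 + 2.242 + 0.03549 = 2.280 m·K/W
Q' = ΔT/ΣR = (87.2 °C − 7.24 °C)/2.280 = 35.1 W/m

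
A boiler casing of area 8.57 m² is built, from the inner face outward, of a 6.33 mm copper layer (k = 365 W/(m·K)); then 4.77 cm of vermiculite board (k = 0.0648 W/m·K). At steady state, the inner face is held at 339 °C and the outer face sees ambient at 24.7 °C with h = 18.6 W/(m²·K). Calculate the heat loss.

Resistance network (inner→outer):
  R_copper = L/(kA) = 0.00633/(365·8.57) = 2.024×10^-6 K/W
  R_vermiculite board = L/(kA) = 0.0477/(0.0648·8.57) = 0.08589 K/W
  R_conv,out = 1/(hA) = 1/(18.6·8.57) = 0.006273 K/W
ΣR = 2.024×10^-6 + 0.08589 + 0.006273 = 0.09217 K/W
Q = ΔT/ΣR = (339 °C − 24.7 °C)/0.09217 = 3410 W

Q = 3.41 kW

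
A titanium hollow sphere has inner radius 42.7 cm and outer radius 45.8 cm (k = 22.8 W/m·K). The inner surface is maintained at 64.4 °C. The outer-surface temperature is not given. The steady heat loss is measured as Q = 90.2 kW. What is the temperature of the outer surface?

T_out = 14.5 °C

Sum the resistances:
  R_titanium = (1/0.427 − 1/0.458)/(4πk) = 0.1585/(4π·22.8) = 5.533×10^-4 K/W
ΣR = 5.533×10^-4 K/W
ΔT = Q·ΣR = 90200 × 5.533×10^-4 = 49.91 K
Heat flows outward, so T_out = T_in − ΔT = 64.4 − 49.91 = 14.5 °C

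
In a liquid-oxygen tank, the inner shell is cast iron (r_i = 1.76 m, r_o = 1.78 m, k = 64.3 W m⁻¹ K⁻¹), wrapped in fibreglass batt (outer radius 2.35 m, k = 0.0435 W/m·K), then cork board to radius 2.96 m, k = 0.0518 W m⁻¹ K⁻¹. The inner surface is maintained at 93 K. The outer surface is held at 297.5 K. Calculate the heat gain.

Resistance network (inner→outer):
  R_cast iron = (1/1.76 − 1/1.78)/(4πk) = 0.006384/(4π·64.3) = 7.901×10^-6 K/W
  R_fibreglass batt = (1/1.78 − 1/2.35)/(4πk) = 0.1363/(4π·0.0435) = 0.2493 K/W
  R_cork board = (1/2.35 − 1/2.96)/(4πk) = 0.08769/(4π·0.0518) = 0.1347 K/W
ΣR = 7.901×10^-6 + 0.2493 + 0.1347 = 0.3840 K/W
Q = ΔT/ΣR = (93 K − 297.5 K)/0.3840 = -533 W
(Negative Q ⇒ heat flows inward; heat gain = 533 W.)

Q = 533 W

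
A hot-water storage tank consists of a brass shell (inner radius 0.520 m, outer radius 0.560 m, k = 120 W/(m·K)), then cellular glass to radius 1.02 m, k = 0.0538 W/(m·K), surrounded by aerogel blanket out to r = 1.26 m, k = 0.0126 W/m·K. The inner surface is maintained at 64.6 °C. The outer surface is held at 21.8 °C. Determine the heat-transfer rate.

Q = 18.1 W

Series thermal resistances, inner to outer:
  R_brass = (1/0.520 − 1/0.560)/(4πk) = 0.1374/(4π·120) = 9.109×10^-5 K/W
  R_cellular glass = (1/0.560 − 1/1.02)/(4πk) = 0.8053/(4π·0.0538) = 1.191 K/W
  R_aerogel blanket = (1/1.02 − 1/1.26)/(4πk) = 0.1867/(4π·0.0126) = 1.179 K/W
ΣR = 9.109×10^-5 + 1.191 + 1.179 = 2.370 K/W
Q = ΔT/ΣR = (64.6 °C − 21.8 °C)/2.370 = 18.1 W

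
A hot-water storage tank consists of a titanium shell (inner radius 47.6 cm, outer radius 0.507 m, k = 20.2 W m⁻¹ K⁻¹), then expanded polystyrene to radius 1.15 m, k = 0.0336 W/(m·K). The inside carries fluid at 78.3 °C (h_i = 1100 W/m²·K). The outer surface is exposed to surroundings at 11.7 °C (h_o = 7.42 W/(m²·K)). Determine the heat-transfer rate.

Q = 25.4 W

Series thermal resistances, inner to outer:
  R_conv,in = 1/(4πr²h) = 1/(4π·0.476²·1100) = 3.193×10^-4 K/W
  R_titanium = (1/0.476 − 1/0.507)/(4πk) = 0.1285/(4π·20.2) = 5.060×10^-4 K/W
  R_expanded polystyrene = (1/0.507 − 1/1.15)/(4πk) = 1.103/(4π·0.0336) = 2.612 K/W
  R_conv,out = 1/(4πr²h) = 1/(4π·1.15²·7.42) = 0.008109 K/W
ΣR = 3.193×10^-4 + 5.060×10^-4 + 2.612 + 0.008109 = 2.621 K/W
Q = ΔT/ΣR = (78.3 °C − 11.7 °C)/2.621 = 25.4 W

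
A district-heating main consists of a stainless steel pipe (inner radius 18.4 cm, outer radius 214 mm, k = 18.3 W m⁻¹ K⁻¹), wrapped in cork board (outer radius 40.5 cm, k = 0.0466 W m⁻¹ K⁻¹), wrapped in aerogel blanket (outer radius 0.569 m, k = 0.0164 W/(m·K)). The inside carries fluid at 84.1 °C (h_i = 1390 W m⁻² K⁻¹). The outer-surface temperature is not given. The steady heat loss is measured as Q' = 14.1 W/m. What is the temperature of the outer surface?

Sum the resistances:
  R'_conv,in = 1/(2πr h) = 1/(2π·0.184·1390) = 6.223×10^-4 m·K/W
  R'_stainless steel = ln(0.214/0.184)/(2πk) = 0.1510/(2π·18.3) = 0.001314 m·K/W
  R'_cork board = ln(0.405/0.214)/(2πk) = 0.6379/(2π·0.0466) = 2.179 m·K/W
  R'_aerogel blanket = ln(0.569/0.405)/(2πk) = 0.3400/(2π·0.0164) = 3.299 m·K/W
ΣR = 5.480 m·K/W
ΔT = Q'·ΣR = 14.1 × 5.480 = 77.27 K
Heat flows outward, so T_out = T_in − ΔT = 84.1 − 77.27 = 6.83 °C

T_out = 6.83 °C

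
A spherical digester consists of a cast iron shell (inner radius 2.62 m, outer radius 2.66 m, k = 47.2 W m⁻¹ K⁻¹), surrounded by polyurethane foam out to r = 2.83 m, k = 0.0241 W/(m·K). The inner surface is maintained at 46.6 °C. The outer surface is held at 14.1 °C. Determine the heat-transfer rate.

Q = 436 W

Treat each layer as a resistance in series:
  R_cast iron = (1/2.62 − 1/2.66)/(4πk) = 0.005740/(4π·47.2) = 9.677×10^-6 K/W
  R_polyurethane foam = (1/2.66 − 1/2.83)/(4πk) = 0.02258/(4π·0.0241) = 0.07457 K/W
ΣR = 9.677×10^-6 + 0.07457 = 0.07458 K/W
Q = ΔT/ΣR = (46.6 °C − 14.1 °C)/0.07458 = 436 W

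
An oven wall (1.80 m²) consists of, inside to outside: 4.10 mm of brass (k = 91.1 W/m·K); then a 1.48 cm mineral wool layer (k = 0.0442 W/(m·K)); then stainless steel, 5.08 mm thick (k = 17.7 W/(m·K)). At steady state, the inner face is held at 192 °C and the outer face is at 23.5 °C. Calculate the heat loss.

Q = 905 W

Resistance network (inner→outer):
  R_brass = L/(kA) = 0.00410/(91.1·1.80) = 2.500×10^-5 K/W
  R_mineral wool = L/(kA) = 0.0148/(0.0442·1.80) = 0.1860 K/W
  R_stainless steel = L/(kA) = 0.00508/(17.7·1.80) = 1.594×10^-4 K/W
ΣR = 2.500×10^-5 + 0.1860 + 1.594×10^-4 = 0.1862 K/W
Q = ΔT/ΣR = (192 °C − 23.5 °C)/0.1862 = 905 W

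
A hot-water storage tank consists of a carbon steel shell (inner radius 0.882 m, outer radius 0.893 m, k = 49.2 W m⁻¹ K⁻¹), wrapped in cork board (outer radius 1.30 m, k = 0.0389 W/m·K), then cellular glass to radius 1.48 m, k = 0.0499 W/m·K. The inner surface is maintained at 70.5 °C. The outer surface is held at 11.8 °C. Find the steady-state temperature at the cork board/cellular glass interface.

T = 21.9 °C

Treat each layer as a resistance in series:
  R_carbon steel = (1/0.882 − 1/0.893)/(4πk) = 0.01397/(4π·49.2) = 2.259×10^-5 K/W
  R_cork board = (1/0.893 − 1/1.30)/(4πk) = 0.3506/(4π·0.0389) = 0.7172 K/W
  R_cellular glass = (1/1.30 − 1/1.48)/(4πk) = 0.09356/(4π·0.0499) = 0.1492 K/W
ΣR = 2.259×10^-5 + 0.7172 + 0.1492 = 0.8664 K/W
Q = ΔT/ΣR = (70.5 °C − 11.8 °C)/0.8664 = 67.75 W
From the inner boundary to the cork board/cellular glass interface, ΣR_partial = 0.7172 K/W.
T_interface = T_in − Q·ΣR_partial = 70.5 °C − (67.75)(0.7172) = 21.9 °C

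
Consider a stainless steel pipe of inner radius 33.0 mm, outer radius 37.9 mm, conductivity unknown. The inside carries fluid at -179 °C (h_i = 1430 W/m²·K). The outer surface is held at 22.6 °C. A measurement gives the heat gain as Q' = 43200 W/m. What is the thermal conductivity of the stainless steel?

ΣR = ΔT/Q' = |-179 − 22.6|/43200 = 0.004667 m·K/W
Known resistances:
  R'_conv,in = 1/(2πr h) = 1/(2π·0.0330·1430) = 0.003373 m·K/W
R_stainless steel = ΣR − ΣR_known = 0.004667 − 0.003373 = 0.001294 m·K/W
ln(r₂/r₁)/(2πk) = 0.001294 ⇒ k = 0.1384/(2π·0.001294) = 17.0 W/m·K

k = 17.0 W/m·K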